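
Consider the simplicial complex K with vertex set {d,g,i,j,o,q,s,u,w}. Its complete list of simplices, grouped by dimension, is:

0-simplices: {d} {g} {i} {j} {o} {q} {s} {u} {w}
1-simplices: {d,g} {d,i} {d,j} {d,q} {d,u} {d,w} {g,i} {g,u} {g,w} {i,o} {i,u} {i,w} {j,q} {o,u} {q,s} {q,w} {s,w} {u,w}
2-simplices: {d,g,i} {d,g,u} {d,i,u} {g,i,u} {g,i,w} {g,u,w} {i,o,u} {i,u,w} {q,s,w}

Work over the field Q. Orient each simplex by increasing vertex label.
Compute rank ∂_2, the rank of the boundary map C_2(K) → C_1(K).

rank∂_2=7

n_0=9 n_1=18 n_2=9  [Q]
∂1: piv[dg,di,dj,dq,du,dw,io,qs] rk=8  ker:gi,gu,gw,iu,iw,jq,ou,qw,sw,uw
∂2: piv[dgi,dgu,diu,giw,guw,iou,qsw] rk=7  ker:giu,iuw
rk∂_2=7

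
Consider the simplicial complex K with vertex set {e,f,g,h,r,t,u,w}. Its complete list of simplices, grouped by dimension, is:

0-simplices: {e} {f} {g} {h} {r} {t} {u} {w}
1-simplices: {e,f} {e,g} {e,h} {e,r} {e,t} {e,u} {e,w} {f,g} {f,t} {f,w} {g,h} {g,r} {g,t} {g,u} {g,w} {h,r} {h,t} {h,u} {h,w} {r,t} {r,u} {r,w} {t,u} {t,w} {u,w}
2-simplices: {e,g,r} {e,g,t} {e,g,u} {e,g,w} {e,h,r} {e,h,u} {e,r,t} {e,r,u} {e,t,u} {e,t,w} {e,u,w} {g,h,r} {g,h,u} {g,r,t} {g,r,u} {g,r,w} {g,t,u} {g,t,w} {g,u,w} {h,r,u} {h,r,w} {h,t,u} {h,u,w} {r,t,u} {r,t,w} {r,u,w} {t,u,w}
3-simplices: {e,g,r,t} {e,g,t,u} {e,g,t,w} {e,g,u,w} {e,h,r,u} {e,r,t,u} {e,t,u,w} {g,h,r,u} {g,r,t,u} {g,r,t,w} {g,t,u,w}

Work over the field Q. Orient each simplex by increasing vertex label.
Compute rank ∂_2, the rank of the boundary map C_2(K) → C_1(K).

rank∂_2=15

n_0=8 n_1=25 n_2=27 n_3=11  [Q]
∂1: piv[ef,eg,eh,er,et,eu,ew] rk=7  ker:fg,ft,fw,gh,gr,gt,gu,gw,hr,ht,hu,hw,rt,ru,rw,tu,tw,uw
∂2: piv[egr,egt,egu,egw,ehr,ehu,ert,eru,etu,etw,euw,ghr,grw,hrw,htu] rk=15  ker:ghu,grt,gru,gtu,gtw,guw,hru,huw,rtu,rtw,ruw,tuw
∂3: piv[egrt,egtu,egtw,eguw,ehru,ertu,etuw,ghru,grtu,grtw] rk=10  ker:gtuw
rk∂_2=15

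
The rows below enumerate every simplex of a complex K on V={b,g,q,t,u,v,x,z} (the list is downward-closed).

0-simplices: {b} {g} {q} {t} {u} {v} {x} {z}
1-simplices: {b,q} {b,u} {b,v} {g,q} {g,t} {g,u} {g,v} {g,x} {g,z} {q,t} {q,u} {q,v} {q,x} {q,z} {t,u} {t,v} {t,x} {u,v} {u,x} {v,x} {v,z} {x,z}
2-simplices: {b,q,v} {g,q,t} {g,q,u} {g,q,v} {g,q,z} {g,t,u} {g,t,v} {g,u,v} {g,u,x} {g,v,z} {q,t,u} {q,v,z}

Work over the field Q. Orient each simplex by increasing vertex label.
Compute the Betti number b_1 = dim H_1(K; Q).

b_1=5

n_0=8 n_1=22 n_2=12  [Q]
∂1: piv[bq,bu,bv,gq,gt,gx,gz] rk=7  ker:gu,gv,qt,qu,qv,qx,qz,tu,tv,tx,uv,ux,vx,vz,xz
∂2: piv[bqv,gqt,gqu,gqv,gqz,gtu,gtv,guv,gux,gvz] rk=10  ker:qtu,qvz
b_1=(22−7)−10=5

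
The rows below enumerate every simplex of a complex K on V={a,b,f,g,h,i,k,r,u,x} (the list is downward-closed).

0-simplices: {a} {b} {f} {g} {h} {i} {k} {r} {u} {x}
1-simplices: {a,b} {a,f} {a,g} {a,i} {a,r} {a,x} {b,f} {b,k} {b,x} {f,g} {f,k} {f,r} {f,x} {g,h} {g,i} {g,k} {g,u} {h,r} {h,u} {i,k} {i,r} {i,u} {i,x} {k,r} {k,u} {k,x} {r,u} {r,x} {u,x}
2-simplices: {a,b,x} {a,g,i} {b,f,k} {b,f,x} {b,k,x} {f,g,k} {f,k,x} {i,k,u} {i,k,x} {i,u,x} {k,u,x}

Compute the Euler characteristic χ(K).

n_0=10 n_1=29 n_2=11
χ=+10−29+11=-8

χ(K)=-8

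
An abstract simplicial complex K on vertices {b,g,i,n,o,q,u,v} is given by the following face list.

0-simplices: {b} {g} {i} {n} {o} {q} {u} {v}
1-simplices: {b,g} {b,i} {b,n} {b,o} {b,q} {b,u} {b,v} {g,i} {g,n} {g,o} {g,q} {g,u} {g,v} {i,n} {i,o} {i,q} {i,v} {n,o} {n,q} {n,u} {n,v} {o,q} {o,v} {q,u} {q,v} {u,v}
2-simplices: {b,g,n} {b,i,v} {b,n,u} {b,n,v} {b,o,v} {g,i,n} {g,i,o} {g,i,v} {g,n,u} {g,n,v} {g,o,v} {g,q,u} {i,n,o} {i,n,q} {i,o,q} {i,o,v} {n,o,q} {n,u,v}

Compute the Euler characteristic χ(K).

χ(K)=0

n_0=8 n_1=26 n_2=18
χ=+8−26+18=0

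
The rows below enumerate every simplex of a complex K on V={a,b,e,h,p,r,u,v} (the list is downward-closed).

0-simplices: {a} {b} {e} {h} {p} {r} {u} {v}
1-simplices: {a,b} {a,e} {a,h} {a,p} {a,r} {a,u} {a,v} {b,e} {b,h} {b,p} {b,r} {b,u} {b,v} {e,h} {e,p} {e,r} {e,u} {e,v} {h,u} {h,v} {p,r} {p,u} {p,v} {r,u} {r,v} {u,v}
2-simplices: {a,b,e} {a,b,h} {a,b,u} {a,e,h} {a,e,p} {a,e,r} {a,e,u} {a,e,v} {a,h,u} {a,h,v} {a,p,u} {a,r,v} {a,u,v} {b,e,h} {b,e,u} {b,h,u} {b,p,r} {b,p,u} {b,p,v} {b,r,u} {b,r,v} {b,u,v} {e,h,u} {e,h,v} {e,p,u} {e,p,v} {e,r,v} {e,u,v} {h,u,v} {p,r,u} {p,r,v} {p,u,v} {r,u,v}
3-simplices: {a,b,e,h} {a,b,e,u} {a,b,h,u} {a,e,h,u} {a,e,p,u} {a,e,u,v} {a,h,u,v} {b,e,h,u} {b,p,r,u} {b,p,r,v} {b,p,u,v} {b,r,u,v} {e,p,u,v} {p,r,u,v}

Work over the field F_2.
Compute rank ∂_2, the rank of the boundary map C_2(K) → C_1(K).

n_0=8 n_1=26 n_2=33 n_3=14  [Z2]
∂1: piv[ab,ae,ah,ap,ar,au,av] rk=7  ker:be,bh,bp,br,bu,bv,eh,ep,er,eu,ev,hu,hv,pr,pu,pv,ru,rv,uv
∂2: piv[abe,abh,abu,aeh,aep,aer,aeu,aev,ahu,ahv,apu,arv,auv,bpr,bpu,bpv,bru,brv,buv] rk=19  ker:beh,beu,bhu,ehu,ehv,epu,epv,erv,euv,huv,pru,prv,puv,ruv
∂3: piv[abeh,abeu,abhu,aehu,aepu,aeuv,ahuv,bpru,bprv,bpuv,bruv,epuv] rk=12  ker:behu,pruv
rk∂_2=19

rank∂_2=19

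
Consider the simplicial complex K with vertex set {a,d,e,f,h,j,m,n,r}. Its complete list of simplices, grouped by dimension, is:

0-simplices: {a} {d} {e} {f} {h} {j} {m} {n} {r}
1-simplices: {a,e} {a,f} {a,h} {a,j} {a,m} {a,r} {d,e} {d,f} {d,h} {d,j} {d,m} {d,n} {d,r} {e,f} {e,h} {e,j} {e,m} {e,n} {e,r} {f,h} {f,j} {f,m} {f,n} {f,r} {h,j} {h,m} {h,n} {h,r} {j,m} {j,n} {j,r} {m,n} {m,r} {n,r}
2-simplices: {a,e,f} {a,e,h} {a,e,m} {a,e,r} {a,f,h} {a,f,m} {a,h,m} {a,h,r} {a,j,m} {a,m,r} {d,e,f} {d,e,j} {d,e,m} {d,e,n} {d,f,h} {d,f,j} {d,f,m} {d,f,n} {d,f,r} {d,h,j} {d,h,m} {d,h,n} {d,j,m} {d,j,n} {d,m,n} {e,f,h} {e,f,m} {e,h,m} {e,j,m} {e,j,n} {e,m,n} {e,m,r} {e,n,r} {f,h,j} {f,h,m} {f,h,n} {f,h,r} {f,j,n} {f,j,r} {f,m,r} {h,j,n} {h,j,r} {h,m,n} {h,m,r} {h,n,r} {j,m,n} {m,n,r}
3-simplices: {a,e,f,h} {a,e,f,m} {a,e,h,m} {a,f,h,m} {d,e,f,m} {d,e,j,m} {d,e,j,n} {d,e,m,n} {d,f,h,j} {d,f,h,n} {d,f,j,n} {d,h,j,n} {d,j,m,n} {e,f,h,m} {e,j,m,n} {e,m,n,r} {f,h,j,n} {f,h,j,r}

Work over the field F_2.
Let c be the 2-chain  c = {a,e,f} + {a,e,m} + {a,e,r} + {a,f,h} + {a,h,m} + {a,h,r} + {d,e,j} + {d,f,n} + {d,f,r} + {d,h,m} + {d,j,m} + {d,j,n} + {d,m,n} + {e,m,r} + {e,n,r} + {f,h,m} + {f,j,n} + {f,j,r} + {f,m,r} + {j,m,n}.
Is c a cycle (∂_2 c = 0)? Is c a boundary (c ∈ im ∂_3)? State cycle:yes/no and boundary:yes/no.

n_0=9 n_1=34 n_2=47 n_3=18  [Z2]
∂1: piv[ae,af,ah,aj,am,ar,de,dn] rk=8  ker:df,dh,dj,dm,dr,ef,eh,ej,em,en,er,fh,fj,fm,fn,fr,hj,hm,hn,hr,jm,jn,jr,mn,mr,nr
∂2: piv[aef,aeh,aem,aer,afh,afm,ahm,ahr,ajm,amr,def,dej,dem,den,dfh,dfj,dfn,dfr,dhj,dhn,djm,djn,dmn,enr,fhr,fjr] rk=26  ker:dfm,dhm,efh,efm,ehm,ejm,ejn,emn,emr,fhj,fhm,fhn,fjn,fmr,hjn,hjr,hmn,hmr,hnr,jmn,mnr
∂3: piv[aefh,aefm,aehm,afhm,defm,dejm,dejn,demn,dfhj,dfhn,dfjn,dhjn,djmn,emnr,fhjr] rk=15  ker:efhm,ejmn,fhjn
∂2c = {a,e} + {a,h} + {d,e} + {d,h} + {d,j} + {d,m} + {d,n} + {d,r} + {e,f} + {e,j} + {e,n} + {e,r} + {f,r} + {h,m} + {h,r} + {j,n} + {j,r} + {n,r}

cycle:no boundary:no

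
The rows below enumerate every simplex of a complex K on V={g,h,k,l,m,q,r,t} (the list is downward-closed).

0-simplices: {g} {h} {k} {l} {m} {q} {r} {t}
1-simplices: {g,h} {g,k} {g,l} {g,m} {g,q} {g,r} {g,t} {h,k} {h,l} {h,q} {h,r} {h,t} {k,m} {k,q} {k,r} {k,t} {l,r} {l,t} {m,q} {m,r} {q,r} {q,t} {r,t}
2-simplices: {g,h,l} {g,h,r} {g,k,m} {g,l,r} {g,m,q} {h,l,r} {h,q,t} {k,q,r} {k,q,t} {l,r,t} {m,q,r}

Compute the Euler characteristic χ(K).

χ(K)=-4

n_0=8 n_1=23 n_2=11
χ=+8−23+11=-4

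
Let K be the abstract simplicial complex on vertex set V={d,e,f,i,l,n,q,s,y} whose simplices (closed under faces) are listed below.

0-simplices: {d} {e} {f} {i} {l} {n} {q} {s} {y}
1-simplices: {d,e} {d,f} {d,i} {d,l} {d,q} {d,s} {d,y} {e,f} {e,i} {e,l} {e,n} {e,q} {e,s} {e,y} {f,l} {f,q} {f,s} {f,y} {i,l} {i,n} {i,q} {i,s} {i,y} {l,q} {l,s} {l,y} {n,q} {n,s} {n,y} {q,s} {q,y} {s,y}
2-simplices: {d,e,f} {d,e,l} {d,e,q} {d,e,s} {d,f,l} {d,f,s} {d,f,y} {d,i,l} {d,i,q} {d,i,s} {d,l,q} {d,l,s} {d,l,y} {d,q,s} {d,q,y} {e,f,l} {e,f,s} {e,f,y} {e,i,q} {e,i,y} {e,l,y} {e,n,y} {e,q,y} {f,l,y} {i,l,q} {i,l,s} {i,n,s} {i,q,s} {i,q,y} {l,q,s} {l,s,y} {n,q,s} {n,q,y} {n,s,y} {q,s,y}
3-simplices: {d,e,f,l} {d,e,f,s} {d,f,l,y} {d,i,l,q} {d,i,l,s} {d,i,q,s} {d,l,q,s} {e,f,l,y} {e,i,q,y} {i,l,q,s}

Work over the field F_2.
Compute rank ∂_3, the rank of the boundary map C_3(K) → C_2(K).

n_0=9 n_1=32 n_2=35 n_3=10  [Z2]
∂1: piv[de,df,di,dl,dq,ds,dy,en] rk=8  ker:ef,ei,el,eq,es,ey,fl,fq,fs,fy,il,in,iq,is,iy,lq,ls,ly,nq,ns,ny,qs,qy,sy
∂2: piv[def,del,deq,des,dfl,dfs,dfy,dil,diq,dis,dlq,dls,dly,dqs,dqy,efy,eiq,eiy,eny,ins,lsy,nqs,nqy] rk=23  ker:efl,efs,ely,eqy,fly,ilq,ils,iqs,iqy,lqs,nsy,qsy
∂3: piv[defl,defs,dfly,dilq,dils,diqs,dlqs,efly,eiqy] rk=9  ker:ilqs
rk∂_3=9

rank∂_3=9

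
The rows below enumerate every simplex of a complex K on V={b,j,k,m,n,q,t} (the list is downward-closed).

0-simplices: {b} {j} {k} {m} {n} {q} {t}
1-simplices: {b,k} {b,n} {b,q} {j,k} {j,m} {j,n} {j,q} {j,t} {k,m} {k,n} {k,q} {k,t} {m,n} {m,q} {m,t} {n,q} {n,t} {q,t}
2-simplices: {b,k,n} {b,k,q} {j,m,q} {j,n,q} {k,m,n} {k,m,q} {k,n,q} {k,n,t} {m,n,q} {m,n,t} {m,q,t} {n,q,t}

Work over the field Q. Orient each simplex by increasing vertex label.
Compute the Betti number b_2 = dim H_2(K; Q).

n_0=7 n_1=18 n_2=12  [Q]
∂1: piv[bk,bn,bq,jk,jm,jt] rk=6  ker:jn,jq,km,kn,kq,kt,mn,mq,mt,nq,nt,qt
∂2: piv[bkn,bkq,jmq,jnq,kmn,kmq,knq,knt,mnt,mqt] rk=10  ker:mnq,nqt
b_2=(12−10)−0=2

b_2=2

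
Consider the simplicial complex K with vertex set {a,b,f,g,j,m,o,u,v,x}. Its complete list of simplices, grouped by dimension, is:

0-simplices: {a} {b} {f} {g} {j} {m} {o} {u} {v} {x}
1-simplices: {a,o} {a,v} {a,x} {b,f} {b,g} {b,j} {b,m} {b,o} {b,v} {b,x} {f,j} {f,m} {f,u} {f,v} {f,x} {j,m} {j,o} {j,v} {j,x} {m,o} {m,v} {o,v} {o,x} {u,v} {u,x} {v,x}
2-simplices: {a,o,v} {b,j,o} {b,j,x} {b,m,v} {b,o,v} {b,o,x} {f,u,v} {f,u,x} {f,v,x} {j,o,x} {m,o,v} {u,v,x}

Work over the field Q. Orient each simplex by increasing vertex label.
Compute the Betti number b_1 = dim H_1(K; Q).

n_0=10 n_1=26 n_2=12  [Q]
∂1: piv[ao,av,ax,bf,bg,bj,bm,bo,fu] rk=9  ker:bv,bx,fj,fm,fv,fx,jm,jo,jv,jx,mo,mv,ov,ox,uv,ux,vx
∂2: piv[aov,bjo,bjx,bmv,bov,box,fuv,fux,fvx,mov] rk=10  ker:jox,uvx
b_1=(26−9)−10=7

b_1=7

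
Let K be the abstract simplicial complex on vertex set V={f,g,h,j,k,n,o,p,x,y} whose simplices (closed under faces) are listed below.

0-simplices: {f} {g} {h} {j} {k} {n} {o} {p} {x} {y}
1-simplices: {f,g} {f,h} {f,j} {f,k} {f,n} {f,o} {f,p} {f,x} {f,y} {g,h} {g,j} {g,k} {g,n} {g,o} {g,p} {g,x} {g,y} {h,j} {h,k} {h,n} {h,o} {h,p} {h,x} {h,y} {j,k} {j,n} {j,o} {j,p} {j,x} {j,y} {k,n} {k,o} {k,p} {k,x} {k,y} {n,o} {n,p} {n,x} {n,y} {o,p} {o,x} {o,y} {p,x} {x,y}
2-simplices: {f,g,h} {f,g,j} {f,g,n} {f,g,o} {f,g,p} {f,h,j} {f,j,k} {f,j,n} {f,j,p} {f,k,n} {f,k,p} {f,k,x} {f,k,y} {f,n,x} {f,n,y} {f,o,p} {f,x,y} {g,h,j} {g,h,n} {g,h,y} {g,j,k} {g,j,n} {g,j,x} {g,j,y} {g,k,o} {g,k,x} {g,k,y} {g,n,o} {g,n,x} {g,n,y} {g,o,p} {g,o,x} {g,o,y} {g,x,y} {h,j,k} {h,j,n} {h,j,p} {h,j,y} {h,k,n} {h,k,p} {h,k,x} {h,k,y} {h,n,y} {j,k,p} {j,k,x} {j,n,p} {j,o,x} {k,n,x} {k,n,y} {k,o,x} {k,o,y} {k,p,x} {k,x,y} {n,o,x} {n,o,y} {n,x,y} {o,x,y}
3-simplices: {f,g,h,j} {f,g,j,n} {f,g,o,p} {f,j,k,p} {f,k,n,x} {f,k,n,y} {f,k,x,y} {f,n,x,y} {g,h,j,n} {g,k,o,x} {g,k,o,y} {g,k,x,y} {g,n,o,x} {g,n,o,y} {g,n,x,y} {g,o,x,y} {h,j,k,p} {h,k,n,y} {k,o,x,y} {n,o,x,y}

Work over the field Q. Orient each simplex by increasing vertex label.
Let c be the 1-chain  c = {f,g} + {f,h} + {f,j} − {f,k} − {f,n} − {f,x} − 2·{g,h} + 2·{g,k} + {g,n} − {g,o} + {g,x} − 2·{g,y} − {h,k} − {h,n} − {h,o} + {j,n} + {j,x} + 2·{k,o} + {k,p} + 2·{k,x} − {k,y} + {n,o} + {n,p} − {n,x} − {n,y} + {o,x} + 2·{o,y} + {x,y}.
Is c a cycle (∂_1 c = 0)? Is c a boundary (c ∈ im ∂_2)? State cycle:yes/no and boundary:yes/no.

n_0=10 n_1=44 n_2=57 n_3=20  [Q]
∂1: piv[fg,fh,fj,fk,fn,fo,fp,fx,fy] rk=9  ker:gh,gj,gk,gn,go,gp,gx,gy,hj,hk,hn,ho,hp,hx,hy,jk,jn,jo,jp,jx,jy,kn,ko,kp,kx,ky,no,np,nx,ny,op,ox,oy,px,xy
∂2: piv[fgh,fgj,fgn,fgo,fgp,fhj,fjk,fjn,fjp,fkn,fkp,fkx,fky,fnx,fny,fop,fxy,ghn,ghy,gjk,gjx,gjy,gko,gkx,gky,gno,gox,goy,hjk,hjp,hkx,jnp,jox,kpx] rk=34  ker:ghj,gjn,gnx,gny,gop,gxy,hjn,hjy,hkn,hkp,hky,hny,jkp,jkx,knx,kny,kox,koy,kxy,nox,noy,nxy,oxy
∂3: piv[fghj,fgjn,fgop,fjkp,fknx,fkny,fkxy,fnxy,ghjn,gkox,gkoy,gkxy,gnox,gnoy,gnxy,goxy,hjkp,hkny] rk=18  ker:koxy,noxy
∂1c = 2·{g} + 2·{h} − {j} − 4·{k} − 2·{o} + 2·{p} + 2·{x} − {y}

cycle:no boundary:no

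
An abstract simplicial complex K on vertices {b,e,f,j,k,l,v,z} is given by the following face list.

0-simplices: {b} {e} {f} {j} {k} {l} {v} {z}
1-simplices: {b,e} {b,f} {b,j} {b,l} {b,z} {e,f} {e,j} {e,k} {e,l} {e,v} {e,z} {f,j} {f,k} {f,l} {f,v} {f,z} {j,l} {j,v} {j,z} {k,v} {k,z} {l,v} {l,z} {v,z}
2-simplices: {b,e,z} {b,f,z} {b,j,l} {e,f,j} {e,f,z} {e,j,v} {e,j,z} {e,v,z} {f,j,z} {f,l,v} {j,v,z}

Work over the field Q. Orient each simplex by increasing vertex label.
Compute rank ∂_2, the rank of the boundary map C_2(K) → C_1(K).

rank∂_2=9

n_0=8 n_1=24 n_2=11  [Q]
∂1: piv[be,bf,bj,bl,bz,ek,ev] rk=7  ker:ef,ej,el,ez,fj,fk,fl,fv,fz,jl,jv,jz,kv,kz,lv,lz,vz
∂2: piv[bez,bfz,bjl,efj,efz,ejv,ejz,evz,flv] rk=9  ker:fjz,jvz
rk∂_2=9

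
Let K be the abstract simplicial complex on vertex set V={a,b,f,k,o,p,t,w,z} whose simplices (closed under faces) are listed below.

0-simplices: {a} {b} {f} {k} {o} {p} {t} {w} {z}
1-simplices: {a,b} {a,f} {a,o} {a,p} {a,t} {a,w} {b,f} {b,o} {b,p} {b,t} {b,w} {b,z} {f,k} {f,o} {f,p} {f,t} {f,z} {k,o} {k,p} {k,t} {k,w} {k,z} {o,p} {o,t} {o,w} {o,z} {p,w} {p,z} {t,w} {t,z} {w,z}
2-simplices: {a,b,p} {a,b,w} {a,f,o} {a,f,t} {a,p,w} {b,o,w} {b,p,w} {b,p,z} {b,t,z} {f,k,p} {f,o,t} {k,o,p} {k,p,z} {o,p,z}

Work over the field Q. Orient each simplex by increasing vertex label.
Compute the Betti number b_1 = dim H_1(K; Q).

n_0=9 n_1=31 n_2=14  [Q]
∂1: piv[ab,af,ao,ap,at,aw,bz,fk] rk=8  ker:bf,bo,bp,bt,bw,fo,fp,ft,fz,ko,kp,kt,kw,kz,op,ot,ow,oz,pw,pz,tw,tz,wz
∂2: piv[abp,abw,afo,aft,apw,bow,bpz,btz,fkp,fot,kop,kpz,opz] rk=13  ker:bpw
b_1=(31−8)−13=10

b_1=10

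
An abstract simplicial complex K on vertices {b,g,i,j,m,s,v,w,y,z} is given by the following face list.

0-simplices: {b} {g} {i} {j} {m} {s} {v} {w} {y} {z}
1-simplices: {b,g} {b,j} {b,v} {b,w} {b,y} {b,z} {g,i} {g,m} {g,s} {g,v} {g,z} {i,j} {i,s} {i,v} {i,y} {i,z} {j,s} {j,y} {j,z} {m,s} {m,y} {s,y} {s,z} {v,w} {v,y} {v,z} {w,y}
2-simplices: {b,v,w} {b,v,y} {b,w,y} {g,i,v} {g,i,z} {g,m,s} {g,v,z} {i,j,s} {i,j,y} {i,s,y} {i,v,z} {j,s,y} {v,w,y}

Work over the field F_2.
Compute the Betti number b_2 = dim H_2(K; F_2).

b_2=3

n_0=10 n_1=27 n_2=13  [Z2]
∂1: piv[bg,bj,bv,bw,by,bz,gi,gm,gs] rk=9  ker:gv,gz,ij,is,iv,iy,iz,js,jy,jz,ms,my,sy,sz,vw,vy,vz,wy
∂2: piv[bvw,bvy,bwy,giv,giz,gms,gvz,ijs,ijy,isy] rk=10  ker:ivz,jsy,vwy
b_2=(13−10)−0=3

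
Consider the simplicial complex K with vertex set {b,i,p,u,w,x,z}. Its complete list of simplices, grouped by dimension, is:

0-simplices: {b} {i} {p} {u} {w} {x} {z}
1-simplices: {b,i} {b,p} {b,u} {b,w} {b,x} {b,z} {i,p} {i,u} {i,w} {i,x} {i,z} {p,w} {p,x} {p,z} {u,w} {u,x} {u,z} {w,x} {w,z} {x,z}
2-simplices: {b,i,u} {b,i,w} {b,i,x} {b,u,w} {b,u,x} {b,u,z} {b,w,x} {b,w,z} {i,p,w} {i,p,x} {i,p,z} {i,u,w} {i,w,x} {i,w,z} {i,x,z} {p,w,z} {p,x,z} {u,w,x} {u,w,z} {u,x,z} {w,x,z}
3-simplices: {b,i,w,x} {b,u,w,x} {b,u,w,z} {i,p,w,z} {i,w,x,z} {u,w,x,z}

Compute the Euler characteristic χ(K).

n_0=7 n_1=20 n_2=21 n_3=6
χ=+7−20+21−6=2

χ(K)=2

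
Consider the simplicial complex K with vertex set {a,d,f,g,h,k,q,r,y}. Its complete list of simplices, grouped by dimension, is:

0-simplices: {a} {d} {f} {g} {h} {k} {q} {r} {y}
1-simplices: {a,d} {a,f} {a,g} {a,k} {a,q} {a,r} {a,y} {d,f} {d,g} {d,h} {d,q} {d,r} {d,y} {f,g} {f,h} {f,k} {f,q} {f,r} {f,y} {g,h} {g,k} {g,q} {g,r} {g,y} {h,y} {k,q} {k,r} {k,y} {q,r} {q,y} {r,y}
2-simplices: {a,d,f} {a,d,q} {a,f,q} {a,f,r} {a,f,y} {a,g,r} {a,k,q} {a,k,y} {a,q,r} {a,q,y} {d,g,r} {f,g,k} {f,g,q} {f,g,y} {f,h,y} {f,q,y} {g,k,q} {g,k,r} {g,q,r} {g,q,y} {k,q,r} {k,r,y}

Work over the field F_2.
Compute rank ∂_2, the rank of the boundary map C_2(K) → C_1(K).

rank∂_2=19

n_0=9 n_1=31 n_2=22  [Z2]
∂1: piv[ad,af,ag,ak,aq,ar,ay,dh] rk=8  ker:df,dg,dq,dr,dy,fg,fh,fk,fq,fr,fy,gh,gk,gq,gr,gy,hy,kq,kr,ky,qr,qy,ry
∂2: piv[adf,adq,afq,afr,afy,agr,akq,aky,aqr,aqy,dgr,fgk,fgq,fgy,fhy,gkq,gkr,gqr,kry] rk=19  ker:fqy,gqy,kqr
rk∂_2=19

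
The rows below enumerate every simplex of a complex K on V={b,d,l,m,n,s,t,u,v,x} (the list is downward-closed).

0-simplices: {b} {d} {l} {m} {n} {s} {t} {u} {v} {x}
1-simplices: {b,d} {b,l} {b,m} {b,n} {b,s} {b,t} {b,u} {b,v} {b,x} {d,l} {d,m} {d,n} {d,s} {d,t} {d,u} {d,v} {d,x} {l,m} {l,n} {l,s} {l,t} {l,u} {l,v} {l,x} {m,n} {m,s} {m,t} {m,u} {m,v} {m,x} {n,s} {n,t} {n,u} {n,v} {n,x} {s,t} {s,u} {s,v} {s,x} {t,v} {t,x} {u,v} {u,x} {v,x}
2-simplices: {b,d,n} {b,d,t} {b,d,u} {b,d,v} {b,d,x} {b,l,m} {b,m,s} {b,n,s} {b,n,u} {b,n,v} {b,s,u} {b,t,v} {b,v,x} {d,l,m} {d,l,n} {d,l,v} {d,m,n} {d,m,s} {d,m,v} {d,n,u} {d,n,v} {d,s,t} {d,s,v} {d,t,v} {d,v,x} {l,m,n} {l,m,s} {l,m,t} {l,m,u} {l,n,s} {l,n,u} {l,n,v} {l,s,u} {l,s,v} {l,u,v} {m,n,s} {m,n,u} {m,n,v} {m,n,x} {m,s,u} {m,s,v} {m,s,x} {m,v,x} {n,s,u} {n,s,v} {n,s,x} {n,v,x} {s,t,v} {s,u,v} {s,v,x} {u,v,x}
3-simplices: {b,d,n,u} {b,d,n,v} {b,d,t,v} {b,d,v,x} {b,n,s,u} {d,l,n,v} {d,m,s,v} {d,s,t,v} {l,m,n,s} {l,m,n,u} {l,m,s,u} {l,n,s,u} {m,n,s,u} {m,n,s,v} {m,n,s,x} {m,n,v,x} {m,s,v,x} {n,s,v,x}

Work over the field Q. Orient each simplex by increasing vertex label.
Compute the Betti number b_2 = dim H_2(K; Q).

n_0=10 n_1=44 n_2=51 n_3=18  [Q]
∂1: piv[bd,bl,bm,bn,bs,bt,bu,bv,bx] rk=9  ker:dl,dm,dn,ds,dt,du,dv,dx,lm,ln,ls,lt,lu,lv,lx,mn,ms,mt,mu,mv,mx,ns,nt,nu,nv,nx,st,su,sv,sx,tv,tx,uv,ux,vx
∂2: piv[bdn,bdt,bdu,bdv,bdx,blm,bms,bns,bnu,bnv,bsu,btv,bvx,dlm,dln,dlv,dmn,dms,dmv,dst,dsv,lms,lmt,lmu,lns,lnu,luv,mnx,msx,mvx,uvx] rk=31  ker:dnu,dnv,dtv,dvx,lmn,lnv,lsu,lsv,mns,mnu,mnv,msu,msv,nsu,nsv,nsx,nvx,stv,suv,svx
∂3: piv[bdnu,bdnv,bdtv,bdvx,bnsu,dlnv,dmsv,dstv,lmns,lmnu,lmsu,lnsu,mnsv,mnsx,mnvx,msvx] rk=16  ker:mnsu,nsvx
b_2=(51−31)−16=4

b_2=4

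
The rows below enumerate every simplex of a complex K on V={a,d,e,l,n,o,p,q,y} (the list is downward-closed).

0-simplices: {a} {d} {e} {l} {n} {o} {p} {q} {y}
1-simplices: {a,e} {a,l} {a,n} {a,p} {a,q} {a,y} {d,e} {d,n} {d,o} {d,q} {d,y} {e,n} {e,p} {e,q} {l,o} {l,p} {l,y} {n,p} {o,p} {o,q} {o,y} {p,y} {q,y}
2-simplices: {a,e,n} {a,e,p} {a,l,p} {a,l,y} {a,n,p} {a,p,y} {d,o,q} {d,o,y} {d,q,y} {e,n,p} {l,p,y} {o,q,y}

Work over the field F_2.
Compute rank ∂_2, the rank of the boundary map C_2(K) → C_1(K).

n_0=9 n_1=23 n_2=12  [Z2]
∂1: piv[ae,al,an,ap,aq,ay,de,do] rk=8  ker:dn,dq,dy,en,ep,eq,lo,lp,ly,np,op,oq,oy,py,qy
∂2: piv[aen,aep,alp,aly,anp,apy,doq,doy,dqy] rk=9  ker:enp,lpy,oqy
rk∂_2=9

rank∂_2=9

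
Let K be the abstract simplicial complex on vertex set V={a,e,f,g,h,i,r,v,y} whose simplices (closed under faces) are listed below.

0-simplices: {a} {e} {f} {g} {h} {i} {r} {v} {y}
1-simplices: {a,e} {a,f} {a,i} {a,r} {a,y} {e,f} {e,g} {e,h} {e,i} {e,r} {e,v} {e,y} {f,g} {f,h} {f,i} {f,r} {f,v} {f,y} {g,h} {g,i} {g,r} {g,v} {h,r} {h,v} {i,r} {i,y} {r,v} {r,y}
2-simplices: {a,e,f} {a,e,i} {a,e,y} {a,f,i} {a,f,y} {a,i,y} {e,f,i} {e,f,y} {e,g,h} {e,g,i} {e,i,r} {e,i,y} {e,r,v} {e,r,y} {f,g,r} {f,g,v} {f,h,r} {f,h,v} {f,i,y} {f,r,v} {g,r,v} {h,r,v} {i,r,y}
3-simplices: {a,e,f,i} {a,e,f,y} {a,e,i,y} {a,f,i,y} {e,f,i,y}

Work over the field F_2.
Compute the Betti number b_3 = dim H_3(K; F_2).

n_0=9 n_1=28 n_2=23 n_3=5  [Z2]
∂1: piv[ae,af,ai,ar,ay,eg,eh,ev] rk=8  ker:ef,ei,er,ey,fg,fh,fi,fr,fv,fy,gh,gi,gr,gv,hr,hv,ir,iy,rv,ry
∂2: piv[aef,aei,aey,afi,afy,aiy,egh,egi,eir,erv,ery,fgr,fgv,fhr,fhv,frv] rk=16  ker:efi,efy,eiy,fiy,grv,hrv,iry
∂3: piv[aefi,aefy,aeiy,afiy] rk=4  ker:efiy
b_3=(5−4)−0=1

b_3=1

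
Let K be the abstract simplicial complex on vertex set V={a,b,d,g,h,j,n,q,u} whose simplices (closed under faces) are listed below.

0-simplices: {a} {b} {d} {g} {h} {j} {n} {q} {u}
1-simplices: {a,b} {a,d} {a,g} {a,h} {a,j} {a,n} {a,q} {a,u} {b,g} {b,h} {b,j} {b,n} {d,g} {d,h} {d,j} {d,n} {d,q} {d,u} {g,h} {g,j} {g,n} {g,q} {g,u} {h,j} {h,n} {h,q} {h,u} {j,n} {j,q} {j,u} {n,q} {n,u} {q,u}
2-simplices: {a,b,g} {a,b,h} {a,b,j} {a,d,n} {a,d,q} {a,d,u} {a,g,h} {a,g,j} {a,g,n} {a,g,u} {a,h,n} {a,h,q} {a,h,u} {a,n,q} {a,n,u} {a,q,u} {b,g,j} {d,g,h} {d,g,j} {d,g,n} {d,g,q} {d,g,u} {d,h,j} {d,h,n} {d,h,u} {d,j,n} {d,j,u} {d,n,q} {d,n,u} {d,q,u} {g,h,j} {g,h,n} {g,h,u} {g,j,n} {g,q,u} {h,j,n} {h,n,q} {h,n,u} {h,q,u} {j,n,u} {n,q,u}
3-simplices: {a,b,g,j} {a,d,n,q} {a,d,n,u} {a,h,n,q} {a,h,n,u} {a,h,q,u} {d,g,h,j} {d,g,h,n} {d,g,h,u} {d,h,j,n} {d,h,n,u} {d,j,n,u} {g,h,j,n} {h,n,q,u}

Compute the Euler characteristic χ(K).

χ(K)=3

n_0=9 n_1=33 n_2=41 n_3=14
χ=+9−33+41−14=3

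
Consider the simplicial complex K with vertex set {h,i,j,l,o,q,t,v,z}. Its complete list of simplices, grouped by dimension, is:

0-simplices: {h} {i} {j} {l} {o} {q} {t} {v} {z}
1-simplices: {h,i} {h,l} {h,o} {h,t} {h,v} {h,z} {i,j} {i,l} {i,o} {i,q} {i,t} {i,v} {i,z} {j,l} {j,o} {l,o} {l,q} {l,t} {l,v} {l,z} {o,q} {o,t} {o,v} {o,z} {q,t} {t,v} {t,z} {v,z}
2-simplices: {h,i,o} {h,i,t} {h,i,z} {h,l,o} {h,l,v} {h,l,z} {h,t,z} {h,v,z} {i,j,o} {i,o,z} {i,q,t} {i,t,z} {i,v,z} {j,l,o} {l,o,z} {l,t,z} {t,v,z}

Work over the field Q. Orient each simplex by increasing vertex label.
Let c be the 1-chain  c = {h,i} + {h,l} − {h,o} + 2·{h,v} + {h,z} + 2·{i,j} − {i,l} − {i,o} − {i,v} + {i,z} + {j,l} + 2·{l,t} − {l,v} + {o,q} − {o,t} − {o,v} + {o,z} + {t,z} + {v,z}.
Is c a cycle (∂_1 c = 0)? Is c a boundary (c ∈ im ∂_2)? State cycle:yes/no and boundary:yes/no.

n_0=9 n_1=28 n_2=17  [Q]
∂1: piv[hi,hl,ho,ht,hv,hz,ij,iq] rk=8  ker:il,io,it,iv,iz,jl,jo,lo,lq,lt,lv,lz,oq,ot,ov,oz,qt,tv,tz,vz
∂2: piv[hio,hit,hiz,hlo,hlv,hlz,htz,hvz,ijo,ioz,iqt,ivz,jlo,ltz,tvz] rk=15  ker:itz,loz
∂1c = −4·{h} + {i} + {j} − 2·{o} + {q} − 2·{v} + 5·{z}

cycle:no boundary:no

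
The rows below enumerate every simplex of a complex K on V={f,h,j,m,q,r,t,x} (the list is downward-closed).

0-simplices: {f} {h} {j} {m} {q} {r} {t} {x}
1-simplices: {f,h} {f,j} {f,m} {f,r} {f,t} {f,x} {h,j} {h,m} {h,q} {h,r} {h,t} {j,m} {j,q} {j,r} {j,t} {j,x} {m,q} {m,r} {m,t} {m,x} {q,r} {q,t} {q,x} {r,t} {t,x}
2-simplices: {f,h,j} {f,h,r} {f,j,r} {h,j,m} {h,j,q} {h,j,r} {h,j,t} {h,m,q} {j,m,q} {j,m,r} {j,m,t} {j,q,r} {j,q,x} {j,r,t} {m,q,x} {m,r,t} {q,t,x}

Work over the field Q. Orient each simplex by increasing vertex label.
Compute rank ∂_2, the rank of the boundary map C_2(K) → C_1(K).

rank∂_2=14

n_0=8 n_1=25 n_2=17  [Q]
∂1: piv[fh,fj,fm,fr,ft,fx,hq] rk=7  ker:hj,hm,hr,ht,jm,jq,jr,jt,jx,mq,mr,mt,mx,qr,qt,qx,rt,tx
∂2: piv[fhj,fhr,fjr,hjm,hjq,hjt,hmq,jmr,jmt,jqr,jqx,jrt,mqx,qtx] rk=14  ker:hjr,jmq,mrt
rk∂_2=14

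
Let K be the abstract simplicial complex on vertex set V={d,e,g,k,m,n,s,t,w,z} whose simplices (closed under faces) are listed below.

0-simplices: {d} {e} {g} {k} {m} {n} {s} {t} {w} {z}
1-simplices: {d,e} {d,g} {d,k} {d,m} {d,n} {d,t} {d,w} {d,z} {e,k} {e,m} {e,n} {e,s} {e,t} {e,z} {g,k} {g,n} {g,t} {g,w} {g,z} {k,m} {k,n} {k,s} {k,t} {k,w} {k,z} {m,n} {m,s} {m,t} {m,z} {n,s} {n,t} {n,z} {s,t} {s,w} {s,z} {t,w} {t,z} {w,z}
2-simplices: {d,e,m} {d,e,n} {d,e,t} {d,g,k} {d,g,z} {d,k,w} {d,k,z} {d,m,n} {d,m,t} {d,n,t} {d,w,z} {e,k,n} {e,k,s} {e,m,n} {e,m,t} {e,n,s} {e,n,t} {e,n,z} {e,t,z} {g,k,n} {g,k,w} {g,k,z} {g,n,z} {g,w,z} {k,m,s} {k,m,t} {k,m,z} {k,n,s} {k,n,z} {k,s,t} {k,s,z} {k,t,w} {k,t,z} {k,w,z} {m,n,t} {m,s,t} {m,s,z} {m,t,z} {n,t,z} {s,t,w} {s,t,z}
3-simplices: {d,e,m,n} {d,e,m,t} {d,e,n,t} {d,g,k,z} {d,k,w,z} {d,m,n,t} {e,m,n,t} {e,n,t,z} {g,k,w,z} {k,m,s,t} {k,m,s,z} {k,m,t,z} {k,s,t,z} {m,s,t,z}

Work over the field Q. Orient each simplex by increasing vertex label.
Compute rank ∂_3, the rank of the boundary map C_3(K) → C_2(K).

rank∂_3=12

n_0=10 n_1=38 n_2=41 n_3=14  [Q]
∂1: piv[de,dg,dk,dm,dn,dt,dw,dz,es] rk=9  ker:ek,em,en,et,ez,gk,gn,gt,gw,gz,km,kn,ks,kt,kw,kz,mn,ms,mt,mz,ns,nt,nz,st,sw,sz,tw,tz,wz
∂2: piv[dem,den,det,dgk,dgz,dkw,dkz,dmn,dmt,dnt,dwz,ekn,eks,ens,enz,etz,gkn,gkw,gnz,kms,kmt,kmz,kst,ksz,ktw,ktz,stw] rk=27  ker:emn,emt,ent,gkz,gwz,kns,knz,kwz,mnt,mst,msz,mtz,ntz,stz
∂3: piv[demn,demt,dent,dgkz,dkwz,dmnt,entz,gkwz,kmst,kmsz,kmtz,kstz] rk=12  ker:emnt,mstz
rk∂_3=12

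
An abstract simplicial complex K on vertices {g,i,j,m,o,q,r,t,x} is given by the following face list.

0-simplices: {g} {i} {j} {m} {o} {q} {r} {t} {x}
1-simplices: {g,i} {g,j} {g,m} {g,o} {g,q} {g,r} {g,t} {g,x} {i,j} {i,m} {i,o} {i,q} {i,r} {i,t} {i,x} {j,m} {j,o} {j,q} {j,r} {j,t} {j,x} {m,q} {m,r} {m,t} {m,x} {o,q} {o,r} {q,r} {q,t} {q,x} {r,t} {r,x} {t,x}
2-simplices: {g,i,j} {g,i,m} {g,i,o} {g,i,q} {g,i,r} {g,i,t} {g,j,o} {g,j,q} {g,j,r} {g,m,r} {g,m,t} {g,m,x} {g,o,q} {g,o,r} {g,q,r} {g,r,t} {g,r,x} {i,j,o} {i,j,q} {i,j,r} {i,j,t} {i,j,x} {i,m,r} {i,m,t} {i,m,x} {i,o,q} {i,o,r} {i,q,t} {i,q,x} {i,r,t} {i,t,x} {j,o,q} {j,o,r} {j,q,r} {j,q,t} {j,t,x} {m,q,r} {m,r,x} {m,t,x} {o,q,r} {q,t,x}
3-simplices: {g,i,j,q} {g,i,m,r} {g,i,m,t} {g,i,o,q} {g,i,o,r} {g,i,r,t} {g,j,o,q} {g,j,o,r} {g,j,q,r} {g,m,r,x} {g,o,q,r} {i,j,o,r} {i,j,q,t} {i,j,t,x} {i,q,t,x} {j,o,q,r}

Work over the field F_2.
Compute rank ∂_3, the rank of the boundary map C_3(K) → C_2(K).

rank∂_3=15

n_0=9 n_1=33 n_2=41 n_3=16  [Z2]
∂1: piv[gi,gj,gm,go,gq,gr,gt,gx] rk=8  ker:ij,im,io,iq,ir,it,ix,jm,jo,jq,jr,jt,jx,mq,mr,mt,mx,oq,or,qr,qt,qx,rt,rx,tx
∂2: piv[gij,gim,gio,giq,gir,git,gjo,gjq,gjr,gmr,gmt,gmx,goq,gor,gqr,grt,grx,ijt,ijx,imx,iqt,iqx,itx,mqr] rk=24  ker:ijo,ijq,ijr,imr,imt,ioq,ior,irt,joq,jor,jqr,jqt,jtx,mrx,mtx,oqr,qtx
∂3: piv[gijq,gimr,gimt,gioq,gior,girt,gjoq,gjor,gjqr,gmrx,goqr,ijor,ijqt,ijtx,iqtx] rk=15  ker:joqr
rk∂_3=15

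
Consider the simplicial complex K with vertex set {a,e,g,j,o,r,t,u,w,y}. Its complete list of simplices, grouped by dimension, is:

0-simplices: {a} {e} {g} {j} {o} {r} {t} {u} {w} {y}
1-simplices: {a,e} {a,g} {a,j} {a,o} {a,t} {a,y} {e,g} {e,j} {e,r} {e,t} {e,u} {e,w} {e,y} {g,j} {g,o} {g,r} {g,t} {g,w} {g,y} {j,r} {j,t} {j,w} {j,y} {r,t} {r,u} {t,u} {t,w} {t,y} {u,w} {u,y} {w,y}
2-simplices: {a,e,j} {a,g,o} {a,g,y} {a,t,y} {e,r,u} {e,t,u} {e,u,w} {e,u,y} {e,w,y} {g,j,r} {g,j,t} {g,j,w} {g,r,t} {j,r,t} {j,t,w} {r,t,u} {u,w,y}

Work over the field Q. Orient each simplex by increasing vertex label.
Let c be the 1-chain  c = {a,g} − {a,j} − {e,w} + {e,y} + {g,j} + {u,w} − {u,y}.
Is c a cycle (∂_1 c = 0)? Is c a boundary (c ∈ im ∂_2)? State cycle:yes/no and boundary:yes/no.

n_0=10 n_1=31 n_2=17  [Q]
∂1: piv[ae,ag,aj,ao,at,ay,er,eu,ew] rk=9  ker:eg,ej,et,ey,gj,go,gr,gt,gw,gy,jr,jt,jw,jy,rt,ru,tu,tw,ty,uw,uy,wy
∂2: piv[aej,ago,agy,aty,eru,etu,euw,euy,ewy,gjr,gjt,gjw,grt,jtw,rtu] rk=15  ker:jrt,uwy
∂1c = 0
c vs im∂2: residual ≠ 0 ⇒ not boundary

cycle:yes boundary:no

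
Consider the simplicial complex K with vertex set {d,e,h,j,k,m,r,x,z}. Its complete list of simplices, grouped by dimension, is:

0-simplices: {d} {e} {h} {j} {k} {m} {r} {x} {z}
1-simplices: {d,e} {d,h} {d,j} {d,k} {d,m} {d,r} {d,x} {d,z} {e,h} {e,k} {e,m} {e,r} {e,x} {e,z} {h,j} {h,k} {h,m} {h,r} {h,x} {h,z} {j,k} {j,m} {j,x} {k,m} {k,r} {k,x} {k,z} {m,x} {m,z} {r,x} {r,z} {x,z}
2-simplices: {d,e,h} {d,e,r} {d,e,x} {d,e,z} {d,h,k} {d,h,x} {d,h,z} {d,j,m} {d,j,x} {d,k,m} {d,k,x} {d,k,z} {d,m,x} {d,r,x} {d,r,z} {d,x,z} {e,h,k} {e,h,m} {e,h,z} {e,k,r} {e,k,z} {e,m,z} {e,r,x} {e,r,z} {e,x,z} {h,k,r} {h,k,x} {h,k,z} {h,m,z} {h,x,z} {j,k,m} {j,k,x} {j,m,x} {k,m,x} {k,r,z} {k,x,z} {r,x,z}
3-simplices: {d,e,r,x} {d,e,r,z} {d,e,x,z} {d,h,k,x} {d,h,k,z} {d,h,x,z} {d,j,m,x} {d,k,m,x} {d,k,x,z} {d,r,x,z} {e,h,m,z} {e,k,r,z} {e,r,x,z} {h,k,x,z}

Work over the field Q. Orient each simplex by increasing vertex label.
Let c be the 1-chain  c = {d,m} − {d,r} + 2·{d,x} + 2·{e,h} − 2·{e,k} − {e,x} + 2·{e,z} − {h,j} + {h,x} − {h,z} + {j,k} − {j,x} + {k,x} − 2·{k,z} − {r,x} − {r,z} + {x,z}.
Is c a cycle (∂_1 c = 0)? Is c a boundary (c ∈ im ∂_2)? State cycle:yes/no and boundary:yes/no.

cycle:no boundary:no

n_0=9 n_1=32 n_2=37 n_3=14  [Q]
∂1: piv[de,dh,dj,dk,dm,dr,dx,dz] rk=8  ker:eh,ek,em,er,ex,ez,hj,hk,hm,hr,hx,hz,jk,jm,jx,km,kr,kx,kz,mx,mz,rx,rz,xz
∂2: piv[deh,der,dex,dez,dhk,dhx,dhz,djm,djx,dkm,dkx,dkz,dmx,drx,drz,dxz,ehk,ehm,ekr,emz,hkr,jkm] rk=22  ker:ehz,ekz,erx,erz,exz,hkx,hkz,hmz,hxz,jkx,jmx,kmx,krz,kxz,rxz
∂3: piv[derx,derz,dexz,dhkx,dhkz,dhxz,djmx,dkmx,dkxz,drxz,ehmz,ekrz] rk=12  ker:erxz,hkxz
∂1c = −2·{d} − {e} + 3·{h} − {j} + {m} + {r} − {z}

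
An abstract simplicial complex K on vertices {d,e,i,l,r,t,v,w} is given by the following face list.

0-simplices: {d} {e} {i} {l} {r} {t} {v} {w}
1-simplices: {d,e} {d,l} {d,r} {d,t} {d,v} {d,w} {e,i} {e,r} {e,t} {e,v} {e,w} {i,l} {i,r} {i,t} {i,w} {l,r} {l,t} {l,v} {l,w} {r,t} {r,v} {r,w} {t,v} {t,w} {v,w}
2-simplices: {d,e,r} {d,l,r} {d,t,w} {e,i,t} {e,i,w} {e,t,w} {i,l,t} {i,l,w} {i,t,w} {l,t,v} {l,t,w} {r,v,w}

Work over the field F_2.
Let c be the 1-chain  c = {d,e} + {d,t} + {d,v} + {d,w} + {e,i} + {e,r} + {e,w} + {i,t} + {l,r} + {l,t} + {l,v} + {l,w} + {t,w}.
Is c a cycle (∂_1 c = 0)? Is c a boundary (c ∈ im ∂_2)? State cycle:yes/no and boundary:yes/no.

cycle:yes boundary:no

n_0=8 n_1=25 n_2=12  [Z2]
∂1: piv[de,dl,dr,dt,dv,dw,ei] rk=7  ker:er,et,ev,ew,il,ir,it,iw,lr,lt,lv,lw,rt,rv,rw,tv,tw,vw
∂2: piv[der,dlr,dtw,eit,eiw,etw,ilt,ilw,ltv,rvw] rk=10  ker:itw,ltw
∂1c = 0
c vs im∂2: residual ≠ 0 ⇒ not boundary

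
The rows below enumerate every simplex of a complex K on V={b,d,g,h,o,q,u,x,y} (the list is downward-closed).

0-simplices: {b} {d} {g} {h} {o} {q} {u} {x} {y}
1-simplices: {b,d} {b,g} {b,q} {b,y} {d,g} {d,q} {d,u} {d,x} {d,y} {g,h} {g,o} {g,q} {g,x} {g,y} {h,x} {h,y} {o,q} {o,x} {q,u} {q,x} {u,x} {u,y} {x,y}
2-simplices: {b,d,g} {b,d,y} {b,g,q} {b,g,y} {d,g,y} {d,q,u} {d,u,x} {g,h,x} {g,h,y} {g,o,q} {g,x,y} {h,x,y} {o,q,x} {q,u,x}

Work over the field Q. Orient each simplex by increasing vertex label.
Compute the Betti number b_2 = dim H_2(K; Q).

n_0=9 n_1=23 n_2=14  [Q]
∂1: piv[bd,bg,bq,by,du,dx,gh,go] rk=8  ker:dg,dq,dy,gq,gx,gy,hx,hy,oq,ox,qu,qx,ux,uy,xy
∂2: piv[bdg,bdy,bgq,bgy,dqu,dux,ghx,ghy,goq,gxy,oqx,qux] rk=12  ker:dgy,hxy
b_2=(14−12)−0=2

b_2=2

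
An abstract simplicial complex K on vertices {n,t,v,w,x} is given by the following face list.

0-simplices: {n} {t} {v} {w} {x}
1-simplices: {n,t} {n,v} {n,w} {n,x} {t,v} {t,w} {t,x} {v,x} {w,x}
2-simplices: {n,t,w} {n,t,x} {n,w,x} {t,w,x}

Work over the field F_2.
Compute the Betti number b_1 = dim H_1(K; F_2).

b_1=2

n_0=5 n_1=9 n_2=4  [Z2]
∂1: piv[nt,nv,nw,nx] rk=4  ker:tv,tw,tx,vx,wx
∂2: piv[ntw,ntx,nwx] rk=3  ker:twx
b_1=(9−4)−3=2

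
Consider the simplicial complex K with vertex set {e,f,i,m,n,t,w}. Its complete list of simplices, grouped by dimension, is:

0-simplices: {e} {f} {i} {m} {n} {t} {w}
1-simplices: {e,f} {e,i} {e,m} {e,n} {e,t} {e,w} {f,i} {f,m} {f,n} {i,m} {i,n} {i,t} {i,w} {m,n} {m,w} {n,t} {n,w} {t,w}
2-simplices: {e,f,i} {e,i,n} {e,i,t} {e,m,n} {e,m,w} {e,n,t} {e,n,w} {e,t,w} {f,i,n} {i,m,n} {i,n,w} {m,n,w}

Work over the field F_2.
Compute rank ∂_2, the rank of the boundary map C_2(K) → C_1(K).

n_0=7 n_1=18 n_2=12  [Z2]
∂1: piv[ef,ei,em,en,et,ew] rk=6  ker:fi,fm,fn,im,in,it,iw,mn,mw,nt,nw,tw
∂2: piv[efi,ein,eit,emn,emw,ent,enw,etw,fin,imn,inw] rk=11  ker:mnw
rk∂_2=11

rank∂_2=11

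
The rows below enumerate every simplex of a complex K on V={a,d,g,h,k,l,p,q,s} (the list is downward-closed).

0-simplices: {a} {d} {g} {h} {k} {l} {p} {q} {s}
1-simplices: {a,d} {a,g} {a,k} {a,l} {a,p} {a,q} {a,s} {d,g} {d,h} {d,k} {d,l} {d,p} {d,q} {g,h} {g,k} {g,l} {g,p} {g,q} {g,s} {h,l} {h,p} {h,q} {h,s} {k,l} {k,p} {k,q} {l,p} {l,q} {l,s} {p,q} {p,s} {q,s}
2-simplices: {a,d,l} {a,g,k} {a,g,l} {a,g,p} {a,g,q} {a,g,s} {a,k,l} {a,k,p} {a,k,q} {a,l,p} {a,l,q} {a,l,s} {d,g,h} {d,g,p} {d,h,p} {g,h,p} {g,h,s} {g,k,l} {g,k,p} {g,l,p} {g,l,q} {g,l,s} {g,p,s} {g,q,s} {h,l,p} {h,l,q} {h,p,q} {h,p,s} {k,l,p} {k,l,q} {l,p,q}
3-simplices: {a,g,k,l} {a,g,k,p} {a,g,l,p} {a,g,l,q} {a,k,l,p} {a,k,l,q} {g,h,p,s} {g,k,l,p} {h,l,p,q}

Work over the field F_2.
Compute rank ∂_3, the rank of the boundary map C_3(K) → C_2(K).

n_0=9 n_1=32 n_2=31 n_3=9  [Z2]
∂1: piv[ad,ag,ak,al,ap,aq,as,dh] rk=8  ker:dg,dk,dl,dp,dq,gh,gk,gl,gp,gq,gs,hl,hp,hq,hs,kl,kp,kq,lp,lq,ls,pq,ps,qs
∂2: piv[adl,agk,agl,agp,agq,ags,akl,akp,akq,alp,alq,als,dgh,dgp,dhp,ghs,gps,gqs,hlp,hlq,hpq] rk=21  ker:ghp,gkl,gkp,glp,glq,gls,hps,klp,klq,lpq
∂3: piv[agkl,agkp,aglp,aglq,aklp,aklq,ghps,hlpq] rk=8  ker:gklp
rk∂_3=8

rank∂_3=8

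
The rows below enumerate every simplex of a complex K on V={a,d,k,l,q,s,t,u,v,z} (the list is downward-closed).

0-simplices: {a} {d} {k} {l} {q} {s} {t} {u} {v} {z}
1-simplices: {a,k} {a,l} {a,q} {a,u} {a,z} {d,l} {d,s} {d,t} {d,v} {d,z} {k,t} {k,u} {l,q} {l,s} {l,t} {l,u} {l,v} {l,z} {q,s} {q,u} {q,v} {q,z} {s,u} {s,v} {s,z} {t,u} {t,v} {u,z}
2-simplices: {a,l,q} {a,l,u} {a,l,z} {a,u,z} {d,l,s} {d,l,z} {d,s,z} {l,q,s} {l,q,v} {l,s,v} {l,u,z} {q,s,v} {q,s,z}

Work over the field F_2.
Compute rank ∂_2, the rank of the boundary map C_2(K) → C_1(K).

rank∂_2=11

n_0=10 n_1=28 n_2=13  [Z2]
∂1: piv[ak,al,aq,au,az,dl,ds,dt,dv] rk=9  ker:dz,kt,ku,lq,ls,lt,lu,lv,lz,qs,qu,qv,qz,su,sv,sz,tu,tv,uz
∂2: piv[alq,alu,alz,auz,dls,dlz,dsz,lqs,lqv,lsv,qsz] rk=11  ker:luz,qsv
rk∂_2=11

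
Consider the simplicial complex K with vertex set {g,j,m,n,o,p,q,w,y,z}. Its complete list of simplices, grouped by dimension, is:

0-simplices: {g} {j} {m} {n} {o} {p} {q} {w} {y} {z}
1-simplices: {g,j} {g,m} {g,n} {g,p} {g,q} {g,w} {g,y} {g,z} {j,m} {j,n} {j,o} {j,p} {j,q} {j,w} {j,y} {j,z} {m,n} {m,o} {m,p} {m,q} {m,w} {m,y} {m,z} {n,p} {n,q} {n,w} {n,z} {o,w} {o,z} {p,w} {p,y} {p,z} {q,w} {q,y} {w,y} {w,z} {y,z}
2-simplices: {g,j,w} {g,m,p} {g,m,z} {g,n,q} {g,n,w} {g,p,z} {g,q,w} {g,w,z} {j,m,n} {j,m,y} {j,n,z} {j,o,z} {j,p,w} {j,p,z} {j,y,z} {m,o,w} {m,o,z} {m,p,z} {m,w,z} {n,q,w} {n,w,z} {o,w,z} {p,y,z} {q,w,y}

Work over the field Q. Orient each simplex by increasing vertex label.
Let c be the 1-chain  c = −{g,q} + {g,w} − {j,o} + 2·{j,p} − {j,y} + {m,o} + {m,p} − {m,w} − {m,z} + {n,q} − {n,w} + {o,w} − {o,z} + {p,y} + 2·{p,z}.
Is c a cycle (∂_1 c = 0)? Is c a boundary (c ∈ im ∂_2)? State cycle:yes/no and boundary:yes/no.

cycle:yes boundary:yes

n_0=10 n_1=37 n_2=24  [Q]
∂1: piv[gj,gm,gn,gp,gq,gw,gy,gz,jo] rk=9  ker:jm,jn,jp,jq,jw,jy,jz,mn,mo,mp,mq,mw,my,mz,np,nq,nw,nz,ow,oz,pw,py,pz,qw,qy,wy,wz,yz
∂2: piv[gjw,gmp,gmz,gnq,gnw,gpz,gqw,gwz,jmn,jmy,jnz,joz,jpw,jpz,jyz,mow,moz,mwz,nwz,pyz,qwy] rk=21  ker:mpz,nqw,owz
∂1c = 0
c vs im∂2: reduces to 0 ⇒ boundary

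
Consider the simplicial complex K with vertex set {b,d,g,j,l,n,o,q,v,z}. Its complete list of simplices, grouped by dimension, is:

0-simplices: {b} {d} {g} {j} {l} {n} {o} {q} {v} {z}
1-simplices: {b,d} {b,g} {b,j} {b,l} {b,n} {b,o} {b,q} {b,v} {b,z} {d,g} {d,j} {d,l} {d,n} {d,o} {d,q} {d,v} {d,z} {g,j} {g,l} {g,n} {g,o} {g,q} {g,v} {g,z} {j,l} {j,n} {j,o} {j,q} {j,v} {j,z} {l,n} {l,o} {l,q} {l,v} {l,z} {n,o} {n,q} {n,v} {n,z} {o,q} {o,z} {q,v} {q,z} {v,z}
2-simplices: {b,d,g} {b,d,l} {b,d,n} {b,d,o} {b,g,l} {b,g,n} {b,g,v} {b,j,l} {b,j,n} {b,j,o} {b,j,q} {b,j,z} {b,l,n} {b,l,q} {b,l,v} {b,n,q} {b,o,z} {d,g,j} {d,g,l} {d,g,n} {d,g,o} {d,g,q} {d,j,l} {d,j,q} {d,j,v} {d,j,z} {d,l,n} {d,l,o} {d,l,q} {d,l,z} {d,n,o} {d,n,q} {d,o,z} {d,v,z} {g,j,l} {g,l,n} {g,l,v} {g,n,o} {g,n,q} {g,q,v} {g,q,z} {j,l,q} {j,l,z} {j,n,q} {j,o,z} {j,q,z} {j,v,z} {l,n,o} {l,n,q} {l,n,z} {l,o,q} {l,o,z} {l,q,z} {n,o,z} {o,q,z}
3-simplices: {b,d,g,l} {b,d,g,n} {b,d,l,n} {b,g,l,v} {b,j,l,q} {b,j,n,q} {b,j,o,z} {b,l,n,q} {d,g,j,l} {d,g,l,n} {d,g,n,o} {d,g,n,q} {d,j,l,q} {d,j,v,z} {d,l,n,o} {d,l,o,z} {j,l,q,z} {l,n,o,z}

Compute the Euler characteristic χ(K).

χ(K)=3

n_0=10 n_1=44 n_2=55 n_3=18
χ=+10−44+55−18=3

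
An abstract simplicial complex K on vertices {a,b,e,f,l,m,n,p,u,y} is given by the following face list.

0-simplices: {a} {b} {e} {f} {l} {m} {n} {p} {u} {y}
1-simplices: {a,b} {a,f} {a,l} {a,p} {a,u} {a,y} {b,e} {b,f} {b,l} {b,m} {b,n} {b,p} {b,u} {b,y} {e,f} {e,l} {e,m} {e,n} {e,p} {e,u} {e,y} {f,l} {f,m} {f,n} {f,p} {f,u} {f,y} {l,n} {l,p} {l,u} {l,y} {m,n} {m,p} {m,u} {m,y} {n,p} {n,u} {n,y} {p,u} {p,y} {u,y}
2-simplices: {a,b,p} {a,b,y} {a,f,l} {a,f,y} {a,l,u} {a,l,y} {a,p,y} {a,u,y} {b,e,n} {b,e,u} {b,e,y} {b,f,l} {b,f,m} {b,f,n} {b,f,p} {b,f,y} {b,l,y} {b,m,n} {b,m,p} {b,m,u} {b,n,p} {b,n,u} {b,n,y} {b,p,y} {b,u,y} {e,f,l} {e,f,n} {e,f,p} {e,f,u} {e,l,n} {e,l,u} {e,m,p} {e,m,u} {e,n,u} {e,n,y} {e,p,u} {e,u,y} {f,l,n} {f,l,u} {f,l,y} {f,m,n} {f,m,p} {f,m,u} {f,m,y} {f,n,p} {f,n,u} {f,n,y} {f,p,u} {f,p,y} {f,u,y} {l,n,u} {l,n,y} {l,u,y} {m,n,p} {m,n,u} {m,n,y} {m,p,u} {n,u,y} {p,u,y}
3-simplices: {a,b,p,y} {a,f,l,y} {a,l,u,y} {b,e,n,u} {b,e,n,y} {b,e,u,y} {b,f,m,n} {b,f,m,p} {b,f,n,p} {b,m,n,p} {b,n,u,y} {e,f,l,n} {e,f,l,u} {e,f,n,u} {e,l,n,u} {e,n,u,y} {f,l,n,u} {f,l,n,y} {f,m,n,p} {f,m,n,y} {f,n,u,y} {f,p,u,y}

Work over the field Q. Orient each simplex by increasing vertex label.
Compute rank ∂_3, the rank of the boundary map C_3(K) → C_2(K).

rank∂_3=19

n_0=10 n_1=41 n_2=59 n_3=22  [Q]
∂1: piv[ab,af,al,ap,au,ay,be,bm,bn] rk=9  ker:bf,bl,bp,bu,by,ef,el,em,en,ep,eu,ey,fl,fm,fn,fp,fu,fy,ln,lp,lu,ly,mn,mp,mu,my,np,nu,ny,pu,py,uy
∂2: piv[abp,aby,afl,afy,alu,aly,apy,auy,ben,beu,bey,bfl,bfm,bfn,bfp,bfy,bmn,bmp,bmu,bnp,bnu,bny,buy,efl,efn,efp,efu,eln,emp,epu,fmy] rk=31  ker:bly,bpy,elu,emu,enu,eny,euy,fln,flu,fly,fmn,fmp,fmu,fnp,fnu,fny,fpu,fpy,fuy,lnu,lny,luy,mnp,mnu,mny,mpu,nuy,puy
∂3: piv[abpy,afly,aluy,benu,beny,beuy,bfmn,bfmp,bfnp,bmnp,bnuy,efln,eflu,efnu,elnu,flny,fmny,fnuy,fpuy] rk=19  ker:enuy,flnu,fmnp
rk∂_3=19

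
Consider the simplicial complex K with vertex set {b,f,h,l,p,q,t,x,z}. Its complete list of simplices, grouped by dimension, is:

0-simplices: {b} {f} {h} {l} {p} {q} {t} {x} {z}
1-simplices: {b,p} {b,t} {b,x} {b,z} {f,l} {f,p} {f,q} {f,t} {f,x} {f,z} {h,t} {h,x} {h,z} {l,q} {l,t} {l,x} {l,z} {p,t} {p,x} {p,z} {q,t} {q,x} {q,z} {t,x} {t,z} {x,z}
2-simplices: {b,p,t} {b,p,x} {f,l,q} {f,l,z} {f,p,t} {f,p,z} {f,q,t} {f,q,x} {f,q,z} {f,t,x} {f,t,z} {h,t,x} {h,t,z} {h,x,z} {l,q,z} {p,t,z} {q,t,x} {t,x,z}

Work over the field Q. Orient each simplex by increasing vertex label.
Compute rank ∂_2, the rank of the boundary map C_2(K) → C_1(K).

n_0=9 n_1=26 n_2=18  [Q]
∂1: piv[bp,bt,bx,bz,fl,fp,fq,ht] rk=8  ker:ft,fx,fz,hx,hz,lq,lt,lx,lz,pt,px,pz,qt,qx,qz,tx,tz,xz
∂2: piv[bpt,bpx,flq,flz,fpt,fpz,fqt,fqx,fqz,ftx,ftz,htx,htz,hxz] rk=14  ker:lqz,ptz,qtx,txz
rk∂_2=14

rank∂_2=14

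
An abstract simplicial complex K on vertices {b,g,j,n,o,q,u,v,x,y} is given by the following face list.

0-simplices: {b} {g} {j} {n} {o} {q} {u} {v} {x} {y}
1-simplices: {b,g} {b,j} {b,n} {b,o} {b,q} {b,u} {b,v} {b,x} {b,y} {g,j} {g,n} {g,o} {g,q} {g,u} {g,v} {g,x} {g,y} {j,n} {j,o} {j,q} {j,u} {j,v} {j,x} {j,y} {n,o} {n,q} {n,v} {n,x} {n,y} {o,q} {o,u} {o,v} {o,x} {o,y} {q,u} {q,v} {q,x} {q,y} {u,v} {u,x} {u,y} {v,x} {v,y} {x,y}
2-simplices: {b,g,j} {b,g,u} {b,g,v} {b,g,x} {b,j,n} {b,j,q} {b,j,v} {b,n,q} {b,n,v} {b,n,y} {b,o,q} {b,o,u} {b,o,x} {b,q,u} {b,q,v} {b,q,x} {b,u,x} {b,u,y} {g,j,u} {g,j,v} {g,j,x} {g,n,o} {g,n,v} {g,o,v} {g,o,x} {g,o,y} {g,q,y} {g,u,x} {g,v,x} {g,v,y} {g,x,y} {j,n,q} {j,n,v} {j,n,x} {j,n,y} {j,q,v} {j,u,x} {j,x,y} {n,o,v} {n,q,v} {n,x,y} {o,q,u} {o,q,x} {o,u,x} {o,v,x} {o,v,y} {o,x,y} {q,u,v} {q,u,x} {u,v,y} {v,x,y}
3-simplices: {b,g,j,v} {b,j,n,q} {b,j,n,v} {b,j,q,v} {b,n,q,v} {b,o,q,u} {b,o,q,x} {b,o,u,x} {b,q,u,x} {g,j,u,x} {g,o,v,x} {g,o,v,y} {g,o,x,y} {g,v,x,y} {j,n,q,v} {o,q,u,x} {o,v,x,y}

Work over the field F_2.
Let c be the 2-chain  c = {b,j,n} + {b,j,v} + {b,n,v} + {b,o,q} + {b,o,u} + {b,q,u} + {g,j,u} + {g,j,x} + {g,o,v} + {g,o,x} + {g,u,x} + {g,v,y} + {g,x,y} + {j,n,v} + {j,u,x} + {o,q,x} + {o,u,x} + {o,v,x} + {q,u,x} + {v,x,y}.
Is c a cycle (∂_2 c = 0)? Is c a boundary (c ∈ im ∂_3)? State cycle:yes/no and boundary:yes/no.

n_0=10 n_1=44 n_2=51 n_3=17  [Z2]
∂1: piv[bg,bj,bn,bo,bq,bu,bv,bx,by] rk=9  ker:gj,gn,go,gq,gu,gv,gx,gy,jn,jo,jq,ju,jv,jx,jy,no,nq,nv,nx,ny,oq,ou,ov,ox,oy,qu,qv,qx,qy,uv,ux,uy,vx,vy,xy
∂2: piv[bgj,bgu,bgv,bgx,bjn,bjq,bjv,bnq,bnv,bny,boq,bou,box,bqu,bqv,bqx,bux,buy,gju,gjx,gno,gnv,gov,gox,goy,gqy,gvx,gvy,gxy,jnx,jny,jxy,quv] rk=33  ker:gjv,gux,jnq,jnv,jqv,jux,nov,nqv,nxy,oqu,oqx,oux,ovx,ovy,oxy,qux,uvy,vxy
∂3: piv[bgjv,bjnq,bjnv,bjqv,bnqv,boqu,boqx,boux,bqux,gjux,govx,govy,goxy,gvxy] rk=14  ker:jnqv,oqux,ovxy
∂2c = 0
c vs im∂3: reduces to 0 ⇒ boundary

cycle:yes boundary:yes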